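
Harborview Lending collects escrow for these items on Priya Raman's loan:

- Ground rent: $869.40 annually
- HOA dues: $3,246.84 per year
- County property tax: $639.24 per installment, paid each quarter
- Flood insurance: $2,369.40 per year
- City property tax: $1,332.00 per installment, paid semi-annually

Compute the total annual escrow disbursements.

Ground rent — $869.40/yr
HOA dues — $3,246.84/yr
County property tax — $639.24 × 4 = $2,556.96/yr
Flood insurance — $2,369.40/yr
City property tax — $1,332.00 × 2 = $2,664.00/yr
Combined annual = $11,706.60

$11,706.60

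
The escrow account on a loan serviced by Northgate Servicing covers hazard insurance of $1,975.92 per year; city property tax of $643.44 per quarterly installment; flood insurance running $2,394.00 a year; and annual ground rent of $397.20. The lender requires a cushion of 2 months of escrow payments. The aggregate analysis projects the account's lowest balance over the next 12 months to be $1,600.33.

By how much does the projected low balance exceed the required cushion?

$376.85

Hazard insurance — $1,975.92/yr
City property tax — $643.44 × 4 = $2,573.76/yr
Flood insurance — $2,394.00/yr
Ground rent — $397.20/yr
Total per year = $1,975.92 + $2,573.76 + $2,394.00 + $397.20 = $7,340.88
Per month = $7,340.88 / 12 = $611.74
Required cushion = 2 × $611.74 = $1,223.48
Surplus = $1,600.33 − $1,223.48 = $376.85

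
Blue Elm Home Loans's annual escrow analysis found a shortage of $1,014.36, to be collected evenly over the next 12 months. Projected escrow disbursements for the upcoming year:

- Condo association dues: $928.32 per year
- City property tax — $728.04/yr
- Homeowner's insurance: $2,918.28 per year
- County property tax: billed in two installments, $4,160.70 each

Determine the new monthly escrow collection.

Condo association dues = $928.32/yr
City property tax = $728.04/yr
Homeowner's insurance = $2,918.28/yr
County property tax = $4,160.70 × 2 = $8,321.40/yr
Yearly total = $928.32 + $728.04 + $2,918.28 + $8,321.40 = $12,896.04
Base monthly escrow = $12,896.04 / 12 = $1,074.67
Shortage per month = $1,014.36 / 12 = $84.53
New monthly escrow = $1,074.67 + $84.53 = $1,159.20

$1,159.20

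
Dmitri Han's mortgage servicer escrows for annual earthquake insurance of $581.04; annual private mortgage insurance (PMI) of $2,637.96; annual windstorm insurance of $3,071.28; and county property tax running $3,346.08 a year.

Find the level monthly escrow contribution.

Earthquake insurance — $581.04
Private mortgage insurance (PMI) — $2,637.96
Windstorm insurance — $3,071.28
County property tax — $3,346.08
Total per year = $9,636.36
Per month = $9,636.36 ÷ 12 = $803.03

$803.03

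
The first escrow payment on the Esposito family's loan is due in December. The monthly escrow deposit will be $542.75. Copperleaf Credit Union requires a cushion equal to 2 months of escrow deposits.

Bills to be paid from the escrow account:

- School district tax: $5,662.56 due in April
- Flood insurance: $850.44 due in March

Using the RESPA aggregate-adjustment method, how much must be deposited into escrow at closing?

Cushion = 2 × $542.75 = $1,085.50
Trial balance (start $0, +$542.75 each month, − disbursements):
  Dec: +$542.75 → $542.75
  Jan: +$542.75 → $1,085.50
  Feb: +$542.75 → $1,628.25
  Mar: +$542.75 − $850.44 → $1,320.56
  Apr: +$542.75 − $5,662.56 → -$3,799.25
  May: +$542.75 → -$3,256.50
  Jun: +$542.75 → -$2,713.75
  Jul: +$542.75 → -$2,171.00
  Aug: +$542.75 → -$1,628.25
  Sep: +$542.75 → -$1,085.50
  Oct: +$542.75 → -$542.75
  Nov: +$542.75 → $0.00
Lowest trial balance = -$3,799.25 (Apr)
Initial deposit = cushion − low point = $1,085.50 − (-$3,799.25) = $4,884.75

$4,884.75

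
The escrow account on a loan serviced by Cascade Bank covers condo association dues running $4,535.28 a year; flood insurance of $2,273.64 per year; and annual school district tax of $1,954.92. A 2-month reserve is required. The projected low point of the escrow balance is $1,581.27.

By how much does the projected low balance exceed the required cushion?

Condo association dues: $4,535.28/yr
Flood insurance: $2,273.64/yr
School district tax: $1,954.92/yr
Annual escrow total = $4,535.28 + $2,273.64 + $1,954.92 = $8,763.84
Monthly escrow = $8,763.84 / 12 = $730.32
Required reserve = 2 × $730.32 = $1,460.64
Excess over cushion: $1,581.27 − $1,460.64 = $120.63

$120.63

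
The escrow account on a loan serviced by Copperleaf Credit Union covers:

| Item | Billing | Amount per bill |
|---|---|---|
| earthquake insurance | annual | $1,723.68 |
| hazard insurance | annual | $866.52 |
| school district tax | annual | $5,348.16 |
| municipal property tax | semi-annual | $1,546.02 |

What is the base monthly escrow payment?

$919.20

Earthquake insurance: $1,723.68/yr
Hazard insurance: $866.52/yr
School district tax: $5,348.16/yr
Municipal property tax: $1,546.02 × 2 = $3,092.04/yr
Yearly total = $1,723.68 + $866.52 + $5,348.16 + $3,092.04 = $11,030.40
Base monthly escrow = $11,030.40 / 12 = $919.20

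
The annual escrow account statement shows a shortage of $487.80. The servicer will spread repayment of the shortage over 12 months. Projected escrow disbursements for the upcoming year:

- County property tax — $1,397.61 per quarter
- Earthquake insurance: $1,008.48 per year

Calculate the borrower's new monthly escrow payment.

County property tax: $1,397.61 × 4 = $5,590.44
Earthquake insurance: $1,008.48
Total per year = $6,598.92
Monthly = $6,598.92 ÷ 12 = $549.91
Monthly shortage recovery: $487.80 / 12 = $40.65
Adjusted monthly = $549.91 + $40.65 = $590.56

$590.56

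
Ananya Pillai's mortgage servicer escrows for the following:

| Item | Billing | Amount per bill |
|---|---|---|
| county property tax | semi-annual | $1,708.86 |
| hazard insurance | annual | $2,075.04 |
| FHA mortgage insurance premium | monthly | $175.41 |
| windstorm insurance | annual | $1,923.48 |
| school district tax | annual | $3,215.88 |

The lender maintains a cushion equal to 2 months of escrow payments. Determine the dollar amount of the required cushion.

County property tax = $1,708.86 × 2 = $3,417.72/yr
Hazard insurance = $2,075.04/yr
FHA mortgage insurance premium = $175.41 × 12 = $2,104.92/yr
Windstorm insurance = $1,923.48/yr
School district tax = $3,215.88/yr
Annual escrow total = $3,417.72 + $2,075.04 + $2,104.92 + $1,923.48 + $3,215.88 = $12,737.04
Per month = $12,737.04 / 12 = $1,061.42
Reserve = 2 × $1,061.42 = $2,122.84

$2,122.84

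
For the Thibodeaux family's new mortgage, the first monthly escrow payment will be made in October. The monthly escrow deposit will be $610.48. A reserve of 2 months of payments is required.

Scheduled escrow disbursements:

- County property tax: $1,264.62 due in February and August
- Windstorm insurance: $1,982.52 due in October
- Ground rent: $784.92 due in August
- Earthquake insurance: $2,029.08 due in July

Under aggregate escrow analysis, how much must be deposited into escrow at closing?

Cushion = 2 × $610.48 = $1,220.96
Trial balance (start $0, +$610.48 each month, − disbursements):
  Oct: +$610.48 − $1,982.52 → -$1,372.04
  Nov: +$610.48 → -$761.56
  Dec: +$610.48 → -$151.08
  Jan: +$610.48 → $459.40
  Feb: +$610.48 − $1,264.62 → -$194.74
  Mar: +$610.48 → $415.74
  Apr: +$610.48 → $1,026.22
  May: +$610.48 → $1,636.70
  Jun: +$610.48 → $2,247.18
  Jul: +$610.48 − $2,029.08 → $828.58
  Aug: +$610.48 − $2,049.54 → -$610.48
  Sep: +$610.48 → $0.00
Lowest trial balance = -$1,372.04 (Oct)
Initial deposit = cushion − low point = $1,220.96 − (-$1,372.04) = $2,593.00

$2,593.00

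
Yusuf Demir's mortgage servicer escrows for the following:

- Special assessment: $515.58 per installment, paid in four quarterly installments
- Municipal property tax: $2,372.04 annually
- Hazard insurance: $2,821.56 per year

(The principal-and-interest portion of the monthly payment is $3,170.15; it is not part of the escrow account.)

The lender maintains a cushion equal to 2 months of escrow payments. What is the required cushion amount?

$1,209.32

Special assessment: $515.58 × 4 = $2,062.32/yr
Municipal property tax: $2,372.04/yr
Hazard insurance: $2,821.56/yr
Total per year = $7,255.92
Monthly = $7,255.92 / 12 = $604.66
Required cushion = 2 × $604.66 = $1,209.32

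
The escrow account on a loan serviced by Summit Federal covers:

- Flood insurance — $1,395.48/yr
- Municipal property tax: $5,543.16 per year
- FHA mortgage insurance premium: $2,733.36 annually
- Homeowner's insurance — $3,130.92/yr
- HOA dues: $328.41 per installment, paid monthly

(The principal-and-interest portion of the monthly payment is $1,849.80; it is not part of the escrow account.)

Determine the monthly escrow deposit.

$1,395.32

Flood insurance — $1,395.48 annually
Municipal property tax — $5,543.16 annually
FHA mortgage insurance premium — $2,733.36 annually
Homeowner's insurance — $3,130.92 annually
HOA dues — $328.41 × 12 = $3,940.92 annually
Combined annual = $1,395.48 + $5,543.16 + $2,733.36 + $3,130.92 + $3,940.92 = $16,743.84
Per month = $16,743.84 / 12 = $1,395.32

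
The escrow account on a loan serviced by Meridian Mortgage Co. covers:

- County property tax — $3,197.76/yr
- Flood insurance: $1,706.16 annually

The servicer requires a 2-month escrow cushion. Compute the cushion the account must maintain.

$817.32

County property tax — $3,197.76/yr
Flood insurance — $1,706.16/yr
Total per year = $4,903.92
Base monthly escrow = $4,903.92 / 12 = $408.66
Required cushion = 2 × $408.66 = $817.32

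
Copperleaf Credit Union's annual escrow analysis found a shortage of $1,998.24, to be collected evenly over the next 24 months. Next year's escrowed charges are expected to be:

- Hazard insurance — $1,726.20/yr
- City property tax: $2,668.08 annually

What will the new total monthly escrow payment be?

Hazard insurance = $1,726.20
City property tax = $2,668.08
Total annual escrow = $1,726.20 + $2,668.08 = $4,394.28
Base monthly escrow = $4,394.28 ÷ 12 = $366.19
Monthly shortage recovery: $1,998.24 ÷ 24 = $83.26
Adjusted monthly = $366.19 + $83.26 = $449.45

$449.45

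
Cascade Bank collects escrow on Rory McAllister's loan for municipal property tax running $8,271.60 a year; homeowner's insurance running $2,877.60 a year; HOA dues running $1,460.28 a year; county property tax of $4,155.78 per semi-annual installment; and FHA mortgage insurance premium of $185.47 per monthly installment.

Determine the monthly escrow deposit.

Municipal property tax = $8,271.60
Homeowner's insurance = $2,877.60
HOA dues = $1,460.28
County property tax = $4,155.78 × 2 = $8,311.56
FHA mortgage insurance premium = $185.47 × 12 = $2,225.64
Total per year = $8,271.60 + $2,877.60 + $1,460.28 + $8,311.56 + $2,225.64 = $23,146.68
Monthly = $23,146.68 ÷ 12 = $1,928.89

$1,928.89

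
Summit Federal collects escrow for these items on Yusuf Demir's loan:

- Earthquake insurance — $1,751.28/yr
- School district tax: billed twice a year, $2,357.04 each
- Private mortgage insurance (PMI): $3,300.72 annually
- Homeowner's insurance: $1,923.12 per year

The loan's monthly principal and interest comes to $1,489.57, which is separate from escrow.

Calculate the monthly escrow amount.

$974.10

Earthquake insurance: $1,751.28 per year
School district tax: $2,357.04 × 2 = $4,714.08 per year
Private mortgage insurance (PMI): $3,300.72 per year
Homeowner's insurance: $1,923.12 per year
Combined annual = $11,689.20
Base monthly escrow = $11,689.20 ÷ 12 = $974.10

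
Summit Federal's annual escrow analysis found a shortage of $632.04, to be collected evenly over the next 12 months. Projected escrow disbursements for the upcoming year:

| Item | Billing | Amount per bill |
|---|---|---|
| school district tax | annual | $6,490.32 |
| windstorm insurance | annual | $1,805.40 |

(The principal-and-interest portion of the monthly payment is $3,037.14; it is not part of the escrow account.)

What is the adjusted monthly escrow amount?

$743.98

School district tax = $6,490.32 annually
Windstorm insurance = $1,805.40 annually
Annual escrow total = $8,295.72
Base monthly escrow = $8,295.72 / 12 = $691.31
Shortage spread = $632.04 ÷ 12 = $52.67/mo
New monthly escrow = $691.31 + $52.67 = $743.98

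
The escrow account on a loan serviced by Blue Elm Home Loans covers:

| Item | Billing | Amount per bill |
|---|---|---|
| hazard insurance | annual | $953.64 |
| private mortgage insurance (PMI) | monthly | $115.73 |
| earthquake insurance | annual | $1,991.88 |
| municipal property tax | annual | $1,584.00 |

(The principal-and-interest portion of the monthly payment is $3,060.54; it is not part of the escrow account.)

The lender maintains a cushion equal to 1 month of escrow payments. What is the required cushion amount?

$493.19

Hazard insurance — $953.64 per year
Private mortgage insurance (PMI) — $115.73 × 12 = $1,388.76 per year
Earthquake insurance — $1,991.88 per year
Municipal property tax — $1,584.00 per year
Total per year = $953.64 + $1,388.76 + $1,991.88 + $1,584.00 = $5,918.28
Monthly = $5,918.28 / 12 = $493.19
Cushion = 1 × $493.19 = $493.19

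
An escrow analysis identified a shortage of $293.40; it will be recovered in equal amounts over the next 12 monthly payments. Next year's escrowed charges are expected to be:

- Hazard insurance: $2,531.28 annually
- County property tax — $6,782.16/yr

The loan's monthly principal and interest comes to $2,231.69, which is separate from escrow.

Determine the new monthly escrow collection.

$800.57

Hazard insurance = $2,531.28/yr
County property tax = $6,782.16/yr
Total annual escrow = $9,313.44
Monthly escrow = $9,313.44 ÷ 12 = $776.12
Monthly shortage recovery: $293.40 / 12 = $24.45
New monthly escrow = $776.12 + $24.45 = $800.57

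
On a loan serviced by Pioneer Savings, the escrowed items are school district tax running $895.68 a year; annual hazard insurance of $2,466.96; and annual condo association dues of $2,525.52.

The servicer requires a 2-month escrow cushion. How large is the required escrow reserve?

$981.36

School district tax: $895.68 annually
Hazard insurance: $2,466.96 annually
Condo association dues: $2,525.52 annually
Total annual escrow = $5,888.16
Base monthly escrow = $5,888.16 / 12 = $490.68
Cushion = 2 × $490.68 = $981.36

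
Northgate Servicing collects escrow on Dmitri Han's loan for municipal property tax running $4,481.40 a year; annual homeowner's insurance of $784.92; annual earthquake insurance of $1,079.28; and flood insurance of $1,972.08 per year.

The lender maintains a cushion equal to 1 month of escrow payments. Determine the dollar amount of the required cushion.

$693.14

Municipal property tax: $4,481.40/yr
Homeowner's insurance: $784.92/yr
Earthquake insurance: $1,079.28/yr
Flood insurance: $1,972.08/yr
Total per year = $4,481.40 + $784.92 + $1,079.28 + $1,972.08 = $8,317.68
Per month = $8,317.68 / 12 = $693.14
Reserve = 1 × $693.14 = $693.14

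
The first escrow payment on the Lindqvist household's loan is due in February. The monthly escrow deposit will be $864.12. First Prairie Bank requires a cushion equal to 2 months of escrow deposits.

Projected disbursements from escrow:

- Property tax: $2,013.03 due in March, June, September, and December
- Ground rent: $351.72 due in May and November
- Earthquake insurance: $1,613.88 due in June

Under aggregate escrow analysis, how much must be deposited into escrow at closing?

Cushion = 2 × $864.12 = $1,728.24
Trial balance (start $0, +$864.12 each month, − disbursements):
  Feb: +$864.12 → $864.12
  Mar: +$864.12 − $2,013.03 → -$284.79
  Apr: +$864.12 → $579.33
  May: +$864.12 − $351.72 → $1,091.73
  Jun: +$864.12 − $3,626.91 → -$1,671.06
  Jul: +$864.12 → -$806.94
  Aug: +$864.12 → $57.18
  Sep: +$864.12 − $2,013.03 → -$1,091.73
  Oct: +$864.12 → -$227.61
  Nov: +$864.12 − $351.72 → $284.79
  Dec: +$864.12 − $2,013.03 → -$864.12
  Jan: +$864.12 → $0.00
Lowest trial balance = -$1,671.06 (Jun)
Initial deposit = cushion − low point = $1,728.24 − (-$1,671.06) = $3,399.30

$3,399.30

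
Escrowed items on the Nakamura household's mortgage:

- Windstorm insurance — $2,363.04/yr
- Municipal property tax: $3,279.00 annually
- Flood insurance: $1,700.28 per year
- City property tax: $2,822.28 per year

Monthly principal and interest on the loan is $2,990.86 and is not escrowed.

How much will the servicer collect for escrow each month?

$847.05

Windstorm insurance — $2,363.04
Municipal property tax — $3,279.00
Flood insurance — $1,700.28
City property tax — $2,822.28
Total per year = $10,164.60
Monthly = $10,164.60 / 12 = $847.05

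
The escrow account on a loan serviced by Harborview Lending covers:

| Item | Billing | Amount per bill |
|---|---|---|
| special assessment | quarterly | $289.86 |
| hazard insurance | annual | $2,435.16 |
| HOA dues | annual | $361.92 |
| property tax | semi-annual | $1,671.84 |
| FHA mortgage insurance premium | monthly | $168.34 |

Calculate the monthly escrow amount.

$776.69

Special assessment: $289.86 × 4 = $1,159.44/yr
Hazard insurance: $2,435.16/yr
HOA dues: $361.92/yr
Property tax: $1,671.84 × 2 = $3,343.68/yr
FHA mortgage insurance premium: $168.34 × 12 = $2,020.08/yr
Total annual escrow = $1,159.44 + $2,435.16 + $361.92 + $3,343.68 + $2,020.08 = $9,320.28
Monthly escrow = $9,320.28 ÷ 12 = $776.69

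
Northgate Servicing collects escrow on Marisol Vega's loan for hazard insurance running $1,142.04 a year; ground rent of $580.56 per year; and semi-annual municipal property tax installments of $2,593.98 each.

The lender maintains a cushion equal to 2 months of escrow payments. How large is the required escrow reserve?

$1,151.76

Hazard insurance — $1,142.04/yr
Ground rent — $580.56/yr
Municipal property tax — $2,593.98 × 2 = $5,187.96/yr
Yearly total = $1,142.04 + $580.56 + $5,187.96 = $6,910.56
Per month = $6,910.56 / 12 = $575.88
Reserve = 2 × $575.88 = $1,151.76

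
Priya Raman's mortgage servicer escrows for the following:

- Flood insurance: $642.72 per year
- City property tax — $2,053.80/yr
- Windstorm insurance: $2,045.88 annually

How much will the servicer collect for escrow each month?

$395.20

Flood insurance: $642.72/yr
City property tax: $2,053.80/yr
Windstorm insurance: $2,045.88/yr
Yearly total = $642.72 + $2,053.80 + $2,045.88 = $4,742.40
Per month = $4,742.40 ÷ 12 = $395.20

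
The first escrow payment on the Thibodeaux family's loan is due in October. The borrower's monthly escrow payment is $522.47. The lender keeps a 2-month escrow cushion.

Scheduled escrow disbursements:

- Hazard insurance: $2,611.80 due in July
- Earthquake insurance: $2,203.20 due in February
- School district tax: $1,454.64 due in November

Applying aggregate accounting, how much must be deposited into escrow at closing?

$2,090.43

Cushion = 2 × $522.47 = $1,044.94
Trial balance (start $0, +$522.47 each month, − disbursements):
  Oct: +$522.47 → $522.47
  Nov: +$522.47 − $1,454.64 → -$409.70
  Dec: +$522.47 → $112.77
  Jan: +$522.47 → $635.24
  Feb: +$522.47 − $2,203.20 → -$1,045.49
  Mar: +$522.47 → -$523.02
  Apr: +$522.47 → -$0.55
  May: +$522.47 → $521.92
  Jun: +$522.47 → $1,044.39
  Jul: +$522.47 − $2,611.80 → -$1,044.94
  Aug: +$522.47 → -$522.47
  Sep: +$522.47 → $0.00
Lowest trial balance = -$1,045.49 (Feb)
Initial deposit = cushion − low point = $1,044.94 − (-$1,045.49) = $2,090.43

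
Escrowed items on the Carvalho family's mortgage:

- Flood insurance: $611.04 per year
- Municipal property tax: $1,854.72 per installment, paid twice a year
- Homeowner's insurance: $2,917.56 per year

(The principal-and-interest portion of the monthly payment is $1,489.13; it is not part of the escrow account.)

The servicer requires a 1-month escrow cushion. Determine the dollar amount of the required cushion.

$603.17

Flood insurance = $611.04 per year
Municipal property tax = $1,854.72 × 2 = $3,709.44 per year
Homeowner's insurance = $2,917.56 per year
Total annual escrow = $611.04 + $3,709.44 + $2,917.56 = $7,238.04
Monthly escrow = $7,238.04 ÷ 12 = $603.17
Reserve = 1 × $603.17 = $603.17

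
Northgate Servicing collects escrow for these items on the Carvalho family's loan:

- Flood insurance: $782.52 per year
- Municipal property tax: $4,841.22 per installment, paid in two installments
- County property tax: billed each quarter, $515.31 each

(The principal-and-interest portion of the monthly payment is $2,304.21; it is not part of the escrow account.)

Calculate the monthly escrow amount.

$1,043.85

Flood insurance — $782.52 annually
Municipal property tax — $4,841.22 × 2 = $9,682.44 annually
County property tax — $515.31 × 4 = $2,061.24 annually
Yearly total = $782.52 + $9,682.44 + $2,061.24 = $12,526.20
Base monthly escrow = $12,526.20 ÷ 12 = $1,043.85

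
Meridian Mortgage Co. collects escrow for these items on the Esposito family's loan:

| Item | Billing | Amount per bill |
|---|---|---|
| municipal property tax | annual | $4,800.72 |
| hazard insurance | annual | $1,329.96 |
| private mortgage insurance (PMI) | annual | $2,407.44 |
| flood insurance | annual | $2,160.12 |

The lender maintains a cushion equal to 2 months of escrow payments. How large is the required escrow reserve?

Municipal property tax: $4,800.72 per year
Hazard insurance: $1,329.96 per year
Private mortgage insurance (PMI): $2,407.44 per year
Flood insurance: $2,160.12 per year
Total annual escrow = $4,800.72 + $1,329.96 + $2,407.44 + $2,160.12 = $10,698.24
Monthly escrow = $10,698.24 / 12 = $891.52
Reserve = 2 × $891.52 = $1,783.04

$1,783.04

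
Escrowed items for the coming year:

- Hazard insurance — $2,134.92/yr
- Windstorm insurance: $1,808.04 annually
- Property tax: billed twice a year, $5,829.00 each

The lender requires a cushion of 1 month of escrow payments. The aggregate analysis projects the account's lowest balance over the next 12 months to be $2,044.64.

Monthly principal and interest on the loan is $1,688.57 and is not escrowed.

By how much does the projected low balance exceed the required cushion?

$744.56

Hazard insurance = $2,134.92
Windstorm insurance = $1,808.04
Property tax = $5,829.00 × 2 = $11,658.00
Total annual escrow = $2,134.92 + $1,808.04 + $11,658.00 = $15,600.96
Monthly escrow = $15,600.96 ÷ 12 = $1,300.08
Required cushion = 1 × $1,300.08 = $1,300.08
Excess over cushion: $2,044.64 − $1,300.08 = $744.56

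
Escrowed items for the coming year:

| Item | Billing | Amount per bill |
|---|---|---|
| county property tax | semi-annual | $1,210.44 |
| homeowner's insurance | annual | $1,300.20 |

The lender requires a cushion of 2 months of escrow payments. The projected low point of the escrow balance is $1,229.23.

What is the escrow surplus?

$609.05

County property tax: $1,210.44 × 2 = $2,420.88 per year
Homeowner's insurance: $1,300.20 per year
Total annual escrow = $2,420.88 + $1,300.20 = $3,721.08
Base monthly escrow = $3,721.08 ÷ 12 = $310.09
Required cushion = 2 × $310.09 = $620.18
Surplus = $1,229.23 − $620.18 = $609.05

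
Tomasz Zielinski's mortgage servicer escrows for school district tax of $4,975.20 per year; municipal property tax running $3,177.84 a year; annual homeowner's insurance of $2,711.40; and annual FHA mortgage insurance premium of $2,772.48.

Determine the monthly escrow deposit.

School district tax: $4,975.20
Municipal property tax: $3,177.84
Homeowner's insurance: $2,711.40
FHA mortgage insurance premium: $2,772.48
Annual escrow total = $4,975.20 + $3,177.84 + $2,711.40 + $2,772.48 = $13,636.92
Per month = $13,636.92 ÷ 12 = $1,136.41

$1,136.41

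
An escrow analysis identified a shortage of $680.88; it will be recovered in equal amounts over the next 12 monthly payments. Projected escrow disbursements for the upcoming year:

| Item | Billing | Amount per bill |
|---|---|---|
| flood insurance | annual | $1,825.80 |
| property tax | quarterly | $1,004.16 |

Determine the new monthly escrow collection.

Flood insurance: $1,825.80 per year
Property tax: $1,004.16 × 4 = $4,016.64 per year
Yearly total = $1,825.80 + $4,016.64 = $5,842.44
Monthly escrow = $5,842.44 ÷ 12 = $486.87
Shortage per month = $680.88 ÷ 12 = $56.74
Adjusted monthly = $486.87 + $56.74 = $543.61

$543.61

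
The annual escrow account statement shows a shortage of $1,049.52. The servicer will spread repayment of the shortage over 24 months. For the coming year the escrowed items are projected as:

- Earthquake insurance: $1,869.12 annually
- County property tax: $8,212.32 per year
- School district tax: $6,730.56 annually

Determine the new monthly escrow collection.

Earthquake insurance = $1,869.12
County property tax = $8,212.32
School district tax = $6,730.56
Yearly total = $16,812.00
Monthly = $16,812.00 / 12 = $1,401.00
Shortage spread = $1,049.52 ÷ 24 = $43.73/mo
Adjusted monthly = $1,401.00 + $43.73 = $1,444.73

$1,444.73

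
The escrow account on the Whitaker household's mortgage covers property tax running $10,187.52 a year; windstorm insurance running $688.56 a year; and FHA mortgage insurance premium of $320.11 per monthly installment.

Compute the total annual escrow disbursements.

Property tax = $10,187.52 per year
Windstorm insurance = $688.56 per year
FHA mortgage insurance premium = $320.11 × 12 = $3,841.32 per year
Annual escrow total = $10,187.52 + $688.56 + $3,841.32 = $14,717.40

$14,717.40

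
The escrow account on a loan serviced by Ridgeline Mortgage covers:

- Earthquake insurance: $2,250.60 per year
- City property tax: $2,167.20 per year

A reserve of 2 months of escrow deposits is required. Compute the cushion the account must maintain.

Earthquake insurance: $2,250.60 per year
City property tax: $2,167.20 per year
Yearly total = $2,250.60 + $2,167.20 = $4,417.80
Monthly = $4,417.80 / 12 = $368.15
Reserve = 2 × $368.15 = $736.30

$736.30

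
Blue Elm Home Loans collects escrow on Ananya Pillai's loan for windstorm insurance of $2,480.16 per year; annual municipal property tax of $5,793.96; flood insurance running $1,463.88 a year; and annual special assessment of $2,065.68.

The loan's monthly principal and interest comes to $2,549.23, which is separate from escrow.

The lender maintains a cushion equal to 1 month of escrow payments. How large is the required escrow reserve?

Windstorm insurance = $2,480.16 annually
Municipal property tax = $5,793.96 annually
Flood insurance = $1,463.88 annually
Special assessment = $2,065.68 annually
Combined annual = $2,480.16 + $5,793.96 + $1,463.88 + $2,065.68 = $11,803.68
Monthly = $11,803.68 ÷ 12 = $983.64
Cushion = 1 × $983.64 = $983.64

$983.64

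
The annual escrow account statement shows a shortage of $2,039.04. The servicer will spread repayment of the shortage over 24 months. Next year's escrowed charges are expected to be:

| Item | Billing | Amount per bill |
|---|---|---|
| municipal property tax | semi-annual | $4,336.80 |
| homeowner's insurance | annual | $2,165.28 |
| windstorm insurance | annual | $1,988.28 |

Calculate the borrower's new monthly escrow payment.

Municipal property tax = $4,336.80 × 2 = $8,673.60 per year
Homeowner's insurance = $2,165.28 per year
Windstorm insurance = $1,988.28 per year
Total annual escrow = $8,673.60 + $2,165.28 + $1,988.28 = $12,827.16
Monthly = $12,827.16 / 12 = $1,068.93
Monthly shortage recovery: $2,039.04 / 24 = $84.96
Adjusted monthly = $1,068.93 + $84.96 = $1,153.89

$1,153.89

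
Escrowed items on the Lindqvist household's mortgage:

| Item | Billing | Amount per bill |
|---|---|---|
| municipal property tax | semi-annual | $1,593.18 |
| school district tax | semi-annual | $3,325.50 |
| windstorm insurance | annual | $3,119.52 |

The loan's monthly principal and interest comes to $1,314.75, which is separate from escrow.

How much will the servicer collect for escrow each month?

Municipal property tax = $1,593.18 × 2 = $3,186.36 annually
School district tax = $3,325.50 × 2 = $6,651.00 annually
Windstorm insurance = $3,119.52 annually
Yearly total = $12,956.88
Base monthly escrow = $12,956.88 / 12 = $1,079.74

$1,079.74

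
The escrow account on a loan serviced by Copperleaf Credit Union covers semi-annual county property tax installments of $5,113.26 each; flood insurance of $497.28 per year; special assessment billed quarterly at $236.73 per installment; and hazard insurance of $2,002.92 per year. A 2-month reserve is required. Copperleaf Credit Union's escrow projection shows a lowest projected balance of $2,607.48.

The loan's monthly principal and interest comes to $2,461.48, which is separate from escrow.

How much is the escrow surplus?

County property tax — $5,113.26 × 2 = $10,226.52/yr
Flood insurance — $497.28/yr
Special assessment — $236.73 × 4 = $946.92/yr
Hazard insurance — $2,002.92/yr
Total per year = $10,226.52 + $497.28 + $946.92 + $2,002.92 = $13,673.64
Per month = $13,673.64 / 12 = $1,139.47
Required cushion = 2 × $1,139.47 = $2,278.94
Surplus = $2,607.48 − $2,278.94 = $328.54

$328.54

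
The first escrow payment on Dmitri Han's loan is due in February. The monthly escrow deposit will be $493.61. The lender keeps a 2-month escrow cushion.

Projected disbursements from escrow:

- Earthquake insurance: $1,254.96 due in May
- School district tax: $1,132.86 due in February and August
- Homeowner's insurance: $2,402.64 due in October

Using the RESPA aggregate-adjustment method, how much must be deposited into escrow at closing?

$2,468.05

Cushion = 2 × $493.61 = $987.22
Trial balance (start $0, +$493.61 each month, − disbursements):
  Feb: +$493.61 − $1,132.86 → -$639.25
  Mar: +$493.61 → -$145.64
  Apr: +$493.61 → $347.97
  May: +$493.61 − $1,254.96 → -$413.38
  Jun: +$493.61 → $80.23
  Jul: +$493.61 → $573.84
  Aug: +$493.61 − $1,132.86 → -$65.41
  Sep: +$493.61 → $428.20
  Oct: +$493.61 − $2,402.64 → -$1,480.83
  Nov: +$493.61 → -$987.22
  Dec: +$493.61 → -$493.61
  Jan: +$493.61 → $0.00
Lowest trial balance = -$1,480.83 (Oct)
Initial deposit = cushion − low point = $987.22 − (-$1,480.83) = $2,468.05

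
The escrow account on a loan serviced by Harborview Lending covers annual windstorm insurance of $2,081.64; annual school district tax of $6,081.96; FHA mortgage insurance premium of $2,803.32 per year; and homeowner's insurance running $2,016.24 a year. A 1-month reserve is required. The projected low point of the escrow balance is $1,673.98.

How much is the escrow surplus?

Windstorm insurance — $2,081.64 annually
School district tax — $6,081.96 annually
FHA mortgage insurance premium — $2,803.32 annually
Homeowner's insurance — $2,016.24 annually
Annual escrow total = $2,081.64 + $6,081.96 + $2,803.32 + $2,016.24 = $12,983.16
Monthly escrow = $12,983.16 ÷ 12 = $1,081.93
Cushion = 1 × $1,081.93 = $1,081.93
Excess over cushion: $1,673.98 − $1,081.93 = $592.05

$592.05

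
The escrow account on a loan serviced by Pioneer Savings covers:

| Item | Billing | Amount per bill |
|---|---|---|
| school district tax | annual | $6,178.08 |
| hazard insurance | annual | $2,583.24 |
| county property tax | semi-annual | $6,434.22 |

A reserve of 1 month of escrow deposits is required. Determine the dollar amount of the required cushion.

School district tax — $6,178.08/yr
Hazard insurance — $2,583.24/yr
County property tax — $6,434.22 × 2 = $12,868.44/yr
Combined annual = $21,629.76
Monthly = $21,629.76 / 12 = $1,802.48
Cushion = 1 × $1,802.48 = $1,802.48

$1,802.48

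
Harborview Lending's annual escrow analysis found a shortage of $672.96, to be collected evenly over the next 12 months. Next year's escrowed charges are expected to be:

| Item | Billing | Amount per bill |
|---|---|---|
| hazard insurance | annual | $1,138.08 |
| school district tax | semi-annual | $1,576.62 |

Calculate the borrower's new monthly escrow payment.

$413.69

Hazard insurance = $1,138.08
School district tax = $1,576.62 × 2 = $3,153.24
Yearly total = $4,291.32
Per month = $4,291.32 / 12 = $357.61
Monthly shortage recovery: $672.96 / 12 = $56.08
Adjusted monthly = $357.61 + $56.08 = $413.69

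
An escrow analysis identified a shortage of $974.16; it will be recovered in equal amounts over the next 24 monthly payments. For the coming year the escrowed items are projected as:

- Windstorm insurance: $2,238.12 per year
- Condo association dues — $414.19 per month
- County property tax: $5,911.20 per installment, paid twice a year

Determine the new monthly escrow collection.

Windstorm insurance: $2,238.12 per year
Condo association dues: $414.19 × 12 = $4,970.28 per year
County property tax: $5,911.20 × 2 = $11,822.40 per year
Total per year = $2,238.12 + $4,970.28 + $11,822.40 = $19,030.80
Base monthly escrow = $19,030.80 ÷ 12 = $1,585.90
Shortage per month = $974.16 ÷ 24 = $40.59
New monthly escrow = $1,585.90 + $40.59 = $1,626.49

$1,626.49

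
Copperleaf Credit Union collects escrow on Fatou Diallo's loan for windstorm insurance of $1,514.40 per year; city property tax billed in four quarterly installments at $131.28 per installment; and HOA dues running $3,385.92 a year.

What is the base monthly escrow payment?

Windstorm insurance = $1,514.40
City property tax = $131.28 × 4 = $525.12
HOA dues = $3,385.92
Total annual escrow = $1,514.40 + $525.12 + $3,385.92 = $5,425.44
Per month = $5,425.44 ÷ 12 = $452.12

$452.12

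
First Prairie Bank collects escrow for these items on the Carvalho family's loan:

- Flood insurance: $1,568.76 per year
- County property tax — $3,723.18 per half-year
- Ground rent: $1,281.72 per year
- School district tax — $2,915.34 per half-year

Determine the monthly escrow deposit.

$1,343.96

Flood insurance = $1,568.76
County property tax = $3,723.18 × 2 = $7,446.36
Ground rent = $1,281.72
School district tax = $2,915.34 × 2 = $5,830.68
Annual escrow total = $16,127.52
Monthly = $16,127.52 ÷ 12 = $1,343.96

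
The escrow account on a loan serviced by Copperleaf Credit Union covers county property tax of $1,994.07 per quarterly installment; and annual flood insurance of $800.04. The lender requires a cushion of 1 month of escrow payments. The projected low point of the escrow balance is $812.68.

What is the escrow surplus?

$81.32

County property tax = $1,994.07 × 4 = $7,976.28 per year
Flood insurance = $800.04 per year
Yearly total = $8,776.32
Monthly = $8,776.32 ÷ 12 = $731.36
Cushion = 1 × $731.36 = $731.36
Surplus = $812.68 − $731.36 = $81.32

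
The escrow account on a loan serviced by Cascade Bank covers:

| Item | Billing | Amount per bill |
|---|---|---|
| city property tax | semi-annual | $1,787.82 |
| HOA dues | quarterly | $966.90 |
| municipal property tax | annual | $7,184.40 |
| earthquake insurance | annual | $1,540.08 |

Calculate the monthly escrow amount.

City property tax: $1,787.82 × 2 = $3,575.64
HOA dues: $966.90 × 4 = $3,867.60
Municipal property tax: $7,184.40
Earthquake insurance: $1,540.08
Total annual escrow = $3,575.64 + $3,867.60 + $7,184.40 + $1,540.08 = $16,167.72
Base monthly escrow = $16,167.72 / 12 = $1,347.31

$1,347.31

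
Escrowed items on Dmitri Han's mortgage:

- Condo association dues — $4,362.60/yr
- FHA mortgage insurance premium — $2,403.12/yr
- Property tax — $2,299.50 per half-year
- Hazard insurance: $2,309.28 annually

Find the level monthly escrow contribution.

Condo association dues = $4,362.60 per year
FHA mortgage insurance premium = $2,403.12 per year
Property tax = $2,299.50 × 2 = $4,599.00 per year
Hazard insurance = $2,309.28 per year
Total per year = $13,674.00
Monthly escrow = $13,674.00 / 12 = $1,139.50

$1,139.50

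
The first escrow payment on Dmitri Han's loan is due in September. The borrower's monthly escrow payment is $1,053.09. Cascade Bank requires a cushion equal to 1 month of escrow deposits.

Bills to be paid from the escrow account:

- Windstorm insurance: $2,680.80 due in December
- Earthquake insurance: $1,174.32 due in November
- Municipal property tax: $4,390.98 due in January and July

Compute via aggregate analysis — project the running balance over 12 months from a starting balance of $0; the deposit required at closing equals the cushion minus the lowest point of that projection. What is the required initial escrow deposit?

$4,033.74

Cushion = 1 × $1,053.09 = $1,053.09
Trial balance (start $0, +$1,053.09 each month, − disbursements):
  Sep: +$1,053.09 → $1,053.09
  Oct: +$1,053.09 → $2,106.18
  Nov: +$1,053.09 − $1,174.32 → $1,984.95
  Dec: +$1,053.09 − $2,680.80 → $357.24
  Jan: +$1,053.09 − $4,390.98 → -$2,980.65
  Feb: +$1,053.09 → -$1,927.56
  Mar: +$1,053.09 → -$874.47
  Apr: +$1,053.09 → $178.62
  May: +$1,053.09 → $1,231.71
  Jun: +$1,053.09 → $2,284.80
  Jul: +$1,053.09 − $4,390.98 → -$1,053.09
  Aug: +$1,053.09 → $0.00
Lowest trial balance = -$2,980.65 (Jan)
Initial deposit = cushion − low point = $1,053.09 − (-$2,980.65) = $4,033.74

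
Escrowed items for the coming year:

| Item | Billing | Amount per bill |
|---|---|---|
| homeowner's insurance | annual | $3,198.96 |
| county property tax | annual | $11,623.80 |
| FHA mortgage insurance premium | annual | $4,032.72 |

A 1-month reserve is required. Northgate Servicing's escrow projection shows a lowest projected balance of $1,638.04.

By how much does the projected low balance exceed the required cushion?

$66.75

Homeowner's insurance — $3,198.96 annually
County property tax — $11,623.80 annually
FHA mortgage insurance premium — $4,032.72 annually
Yearly total = $18,855.48
Base monthly escrow = $18,855.48 ÷ 12 = $1,571.29
Required reserve = 1 × $1,571.29 = $1,571.29
Excess over cushion: $1,638.04 − $1,571.29 = $66.75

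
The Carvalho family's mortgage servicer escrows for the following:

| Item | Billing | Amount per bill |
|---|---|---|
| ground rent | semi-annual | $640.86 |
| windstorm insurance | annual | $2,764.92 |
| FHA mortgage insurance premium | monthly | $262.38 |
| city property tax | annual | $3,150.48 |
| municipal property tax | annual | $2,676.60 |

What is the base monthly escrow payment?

$1,085.19

Ground rent: $640.86 × 2 = $1,281.72 per year
Windstorm insurance: $2,764.92 per year
FHA mortgage insurance premium: $262.38 × 12 = $3,148.56 per year
City property tax: $3,150.48 per year
Municipal property tax: $2,676.60 per year
Total annual escrow = $13,022.28
Monthly escrow = $13,022.28 / 12 = $1,085.19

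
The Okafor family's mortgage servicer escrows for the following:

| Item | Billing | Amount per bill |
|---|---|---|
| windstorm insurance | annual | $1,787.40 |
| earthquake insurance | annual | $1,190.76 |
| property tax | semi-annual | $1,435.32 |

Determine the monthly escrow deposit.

Windstorm insurance — $1,787.40/yr
Earthquake insurance — $1,190.76/yr
Property tax — $1,435.32 × 2 = $2,870.64/yr
Annual escrow total = $1,787.40 + $1,190.76 + $2,870.64 = $5,848.80
Base monthly escrow = $5,848.80 ÷ 12 = $487.40

$487.40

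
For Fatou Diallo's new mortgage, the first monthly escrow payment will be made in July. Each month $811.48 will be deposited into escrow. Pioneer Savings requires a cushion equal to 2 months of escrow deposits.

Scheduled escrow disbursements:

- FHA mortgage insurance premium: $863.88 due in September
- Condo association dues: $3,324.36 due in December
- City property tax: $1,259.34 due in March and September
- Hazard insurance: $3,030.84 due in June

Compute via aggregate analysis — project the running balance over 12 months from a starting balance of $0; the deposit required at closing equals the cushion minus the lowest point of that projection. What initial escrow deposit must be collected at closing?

$2,201.66

Cushion = 2 × $811.48 = $1,622.96
Trial balance (start $0, +$811.48 each month, − disbursements):
  Jul: +$811.48 → $811.48
  Aug: +$811.48 → $1,622.96
  Sep: +$811.48 − $2,123.22 → $311.22
  Oct: +$811.48 → $1,122.70
  Nov: +$811.48 → $1,934.18
  Dec: +$811.48 − $3,324.36 → -$578.70
  Jan: +$811.48 → $232.78
  Feb: +$811.48 → $1,044.26
  Mar: +$811.48 − $1,259.34 → $596.40
  Apr: +$811.48 → $1,407.88
  May: +$811.48 → $2,219.36
  Jun: +$811.48 − $3,030.84 → $0.00
Lowest trial balance = -$578.70 (Dec)
Initial deposit = cushion − low point = $1,622.96 − (-$578.70) = $2,201.66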